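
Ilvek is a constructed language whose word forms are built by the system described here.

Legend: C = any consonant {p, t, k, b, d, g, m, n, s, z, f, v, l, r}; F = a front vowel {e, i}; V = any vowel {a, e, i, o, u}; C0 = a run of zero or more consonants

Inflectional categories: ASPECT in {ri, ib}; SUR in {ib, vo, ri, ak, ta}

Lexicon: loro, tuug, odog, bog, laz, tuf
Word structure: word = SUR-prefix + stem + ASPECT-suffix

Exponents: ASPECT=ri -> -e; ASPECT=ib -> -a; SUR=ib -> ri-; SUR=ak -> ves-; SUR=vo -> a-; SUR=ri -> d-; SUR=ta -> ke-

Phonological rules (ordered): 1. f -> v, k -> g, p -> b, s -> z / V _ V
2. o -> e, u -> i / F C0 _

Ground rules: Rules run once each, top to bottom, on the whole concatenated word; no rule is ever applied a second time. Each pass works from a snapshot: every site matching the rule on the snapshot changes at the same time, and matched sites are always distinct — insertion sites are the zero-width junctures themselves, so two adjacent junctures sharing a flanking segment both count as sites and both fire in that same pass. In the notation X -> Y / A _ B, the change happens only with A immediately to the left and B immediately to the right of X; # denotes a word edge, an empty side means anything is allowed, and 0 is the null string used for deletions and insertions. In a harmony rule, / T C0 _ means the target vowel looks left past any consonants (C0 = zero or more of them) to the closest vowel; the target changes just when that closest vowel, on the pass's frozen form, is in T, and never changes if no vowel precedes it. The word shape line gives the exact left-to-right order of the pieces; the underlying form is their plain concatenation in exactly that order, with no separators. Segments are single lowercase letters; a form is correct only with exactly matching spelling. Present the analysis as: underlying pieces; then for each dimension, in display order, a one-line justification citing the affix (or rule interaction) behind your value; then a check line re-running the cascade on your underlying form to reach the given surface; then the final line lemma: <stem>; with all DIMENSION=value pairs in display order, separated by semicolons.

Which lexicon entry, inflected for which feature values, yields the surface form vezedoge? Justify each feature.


underlying: ves-odog-e
ASPECT=ri - signalled by the affix -e
SUR=ak - signalled by the affix ves-
check: vesodoge -> vezodoge -> vezedoge
lemma: odog; ASPECT=ri; SUR=ak


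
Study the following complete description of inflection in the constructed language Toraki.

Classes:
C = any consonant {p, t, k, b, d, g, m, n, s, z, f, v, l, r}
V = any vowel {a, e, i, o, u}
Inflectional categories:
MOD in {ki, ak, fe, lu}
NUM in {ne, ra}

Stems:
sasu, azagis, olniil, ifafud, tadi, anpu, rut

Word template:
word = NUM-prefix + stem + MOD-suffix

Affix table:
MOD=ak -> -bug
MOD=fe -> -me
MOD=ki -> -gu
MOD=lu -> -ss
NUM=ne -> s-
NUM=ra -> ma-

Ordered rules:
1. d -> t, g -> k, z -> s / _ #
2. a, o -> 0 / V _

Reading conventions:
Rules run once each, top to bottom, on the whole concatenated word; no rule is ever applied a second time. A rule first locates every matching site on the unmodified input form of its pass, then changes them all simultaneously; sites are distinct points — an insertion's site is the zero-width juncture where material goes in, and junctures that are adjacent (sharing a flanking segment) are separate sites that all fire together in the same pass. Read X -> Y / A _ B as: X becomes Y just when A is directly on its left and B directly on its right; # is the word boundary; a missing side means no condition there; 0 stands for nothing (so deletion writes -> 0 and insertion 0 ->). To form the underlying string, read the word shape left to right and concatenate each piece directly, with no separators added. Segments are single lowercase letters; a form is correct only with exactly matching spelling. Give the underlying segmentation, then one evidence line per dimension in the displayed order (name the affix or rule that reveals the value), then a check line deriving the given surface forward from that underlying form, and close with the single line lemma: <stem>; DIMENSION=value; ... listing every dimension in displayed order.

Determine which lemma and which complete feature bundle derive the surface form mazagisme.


underlying: ma-azagis-me
MOD=fe - signalled by the affix -me
NUM=ra - signalled by the affix ma-
check: maazagisme -> maazagisme -> mazagisme
lemma: azagis; MOD=fe; NUM=ra


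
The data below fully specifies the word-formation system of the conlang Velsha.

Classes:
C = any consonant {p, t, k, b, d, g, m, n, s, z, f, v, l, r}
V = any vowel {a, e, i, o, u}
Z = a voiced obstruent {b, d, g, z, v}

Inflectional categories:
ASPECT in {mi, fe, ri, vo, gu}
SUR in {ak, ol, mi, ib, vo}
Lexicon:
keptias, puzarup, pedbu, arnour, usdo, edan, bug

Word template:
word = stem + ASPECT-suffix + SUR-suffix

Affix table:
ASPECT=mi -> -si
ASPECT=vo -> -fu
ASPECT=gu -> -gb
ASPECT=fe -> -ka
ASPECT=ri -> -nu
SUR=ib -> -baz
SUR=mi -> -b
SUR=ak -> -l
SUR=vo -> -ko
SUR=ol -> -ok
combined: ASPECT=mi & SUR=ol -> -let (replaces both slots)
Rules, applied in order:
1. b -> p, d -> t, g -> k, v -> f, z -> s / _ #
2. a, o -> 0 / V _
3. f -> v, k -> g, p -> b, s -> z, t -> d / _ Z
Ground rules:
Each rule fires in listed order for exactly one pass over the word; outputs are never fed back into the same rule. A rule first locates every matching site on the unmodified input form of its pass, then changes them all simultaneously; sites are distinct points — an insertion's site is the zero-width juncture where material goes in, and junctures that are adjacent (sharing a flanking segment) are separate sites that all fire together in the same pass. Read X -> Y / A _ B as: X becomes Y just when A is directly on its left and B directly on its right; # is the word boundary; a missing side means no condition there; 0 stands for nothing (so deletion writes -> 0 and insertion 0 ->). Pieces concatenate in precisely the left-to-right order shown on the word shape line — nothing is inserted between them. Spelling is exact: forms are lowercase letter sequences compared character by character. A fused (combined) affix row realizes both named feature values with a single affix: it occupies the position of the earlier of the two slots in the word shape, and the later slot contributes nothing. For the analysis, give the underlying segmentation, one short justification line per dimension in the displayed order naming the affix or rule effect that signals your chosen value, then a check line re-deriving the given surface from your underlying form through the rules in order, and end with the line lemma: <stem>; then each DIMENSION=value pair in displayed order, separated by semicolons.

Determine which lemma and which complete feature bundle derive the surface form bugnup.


underlying: bug-nu-b
ASPECT=ri - signalled by the affix -nu
SUR=mi - signalled by the affix -b
check: bugnub -> bugnup -> bugnup -> bugnup
lemma: bug; ASPECT=ri; SUR=mi


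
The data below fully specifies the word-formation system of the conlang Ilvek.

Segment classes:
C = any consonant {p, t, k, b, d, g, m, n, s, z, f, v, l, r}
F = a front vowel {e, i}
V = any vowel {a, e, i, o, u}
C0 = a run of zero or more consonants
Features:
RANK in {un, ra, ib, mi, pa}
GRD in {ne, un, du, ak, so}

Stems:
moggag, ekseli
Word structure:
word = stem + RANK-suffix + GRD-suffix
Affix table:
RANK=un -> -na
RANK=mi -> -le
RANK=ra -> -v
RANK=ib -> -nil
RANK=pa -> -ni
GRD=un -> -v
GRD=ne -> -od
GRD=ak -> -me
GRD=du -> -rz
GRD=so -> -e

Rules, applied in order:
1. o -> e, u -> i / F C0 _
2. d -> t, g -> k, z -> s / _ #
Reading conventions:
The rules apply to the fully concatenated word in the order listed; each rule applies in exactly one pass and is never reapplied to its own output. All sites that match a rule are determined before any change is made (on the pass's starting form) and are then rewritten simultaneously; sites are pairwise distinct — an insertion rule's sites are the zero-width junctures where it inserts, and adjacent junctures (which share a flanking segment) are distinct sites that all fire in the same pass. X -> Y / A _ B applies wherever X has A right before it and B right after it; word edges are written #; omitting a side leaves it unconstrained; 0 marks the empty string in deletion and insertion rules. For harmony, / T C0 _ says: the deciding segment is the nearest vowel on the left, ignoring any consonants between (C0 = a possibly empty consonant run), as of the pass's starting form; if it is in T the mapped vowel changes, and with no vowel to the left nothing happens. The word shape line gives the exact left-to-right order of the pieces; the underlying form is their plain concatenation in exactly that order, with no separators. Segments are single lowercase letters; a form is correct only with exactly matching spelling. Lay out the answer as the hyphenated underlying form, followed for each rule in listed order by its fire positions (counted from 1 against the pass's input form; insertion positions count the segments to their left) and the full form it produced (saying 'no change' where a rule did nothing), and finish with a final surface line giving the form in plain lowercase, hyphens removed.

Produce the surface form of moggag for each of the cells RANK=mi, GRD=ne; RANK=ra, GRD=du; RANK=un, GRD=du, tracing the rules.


cell RANK=mi, GRD=ne:
underlying: moggag-le-od
1. o -> e, u -> i / F C0 _: fires at position(s) 9: moggagleed
2. d -> t, g -> k, z -> s / _ #: fires at position(s) 10: moggagleet
surface: moggagleet

cell RANK=ra, GRD=du:
underlying: moggag-v-rz
1. o -> e, u -> i / F C0 _: no change
2. d -> t, g -> k, z -> s / _ #: fires at position(s) 9: moggagvrs
surface: moggagvrs

cell RANK=un, GRD=du:
underlying: moggag-na-rz
1. o -> e, u -> i / F C0 _: no change
2. d -> t, g -> k, z -> s / _ #: fires at position(s) 10: moggagnars
surface: moggagnars


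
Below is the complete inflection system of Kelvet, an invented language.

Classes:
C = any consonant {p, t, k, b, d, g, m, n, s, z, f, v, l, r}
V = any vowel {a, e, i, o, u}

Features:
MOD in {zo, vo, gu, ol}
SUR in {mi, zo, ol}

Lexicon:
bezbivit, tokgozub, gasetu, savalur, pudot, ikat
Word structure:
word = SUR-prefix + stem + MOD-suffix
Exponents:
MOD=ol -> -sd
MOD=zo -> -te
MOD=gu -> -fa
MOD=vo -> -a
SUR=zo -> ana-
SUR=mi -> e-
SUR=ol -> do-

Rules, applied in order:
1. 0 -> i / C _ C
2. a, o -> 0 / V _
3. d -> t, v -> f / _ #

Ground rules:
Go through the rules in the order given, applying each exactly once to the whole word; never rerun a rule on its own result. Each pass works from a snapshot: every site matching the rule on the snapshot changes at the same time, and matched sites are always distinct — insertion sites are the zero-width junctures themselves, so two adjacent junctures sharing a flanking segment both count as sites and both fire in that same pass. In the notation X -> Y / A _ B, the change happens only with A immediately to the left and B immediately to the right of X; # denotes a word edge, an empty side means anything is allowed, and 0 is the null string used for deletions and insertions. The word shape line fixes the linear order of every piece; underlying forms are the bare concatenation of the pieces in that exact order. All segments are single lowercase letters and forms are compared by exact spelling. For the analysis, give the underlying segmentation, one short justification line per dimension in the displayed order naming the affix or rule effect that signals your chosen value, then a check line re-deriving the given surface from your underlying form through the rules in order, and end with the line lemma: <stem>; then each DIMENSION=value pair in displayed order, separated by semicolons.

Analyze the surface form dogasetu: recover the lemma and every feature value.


underlying: do-gasetu-a
MOD=vo - signalled by the affix -a
SUR=ol - signalled by the affix do-
check: dogasetua -> dogasetua -> dogasetu -> dogasetu
lemma: gasetu; MOD=vo; SUR=ol


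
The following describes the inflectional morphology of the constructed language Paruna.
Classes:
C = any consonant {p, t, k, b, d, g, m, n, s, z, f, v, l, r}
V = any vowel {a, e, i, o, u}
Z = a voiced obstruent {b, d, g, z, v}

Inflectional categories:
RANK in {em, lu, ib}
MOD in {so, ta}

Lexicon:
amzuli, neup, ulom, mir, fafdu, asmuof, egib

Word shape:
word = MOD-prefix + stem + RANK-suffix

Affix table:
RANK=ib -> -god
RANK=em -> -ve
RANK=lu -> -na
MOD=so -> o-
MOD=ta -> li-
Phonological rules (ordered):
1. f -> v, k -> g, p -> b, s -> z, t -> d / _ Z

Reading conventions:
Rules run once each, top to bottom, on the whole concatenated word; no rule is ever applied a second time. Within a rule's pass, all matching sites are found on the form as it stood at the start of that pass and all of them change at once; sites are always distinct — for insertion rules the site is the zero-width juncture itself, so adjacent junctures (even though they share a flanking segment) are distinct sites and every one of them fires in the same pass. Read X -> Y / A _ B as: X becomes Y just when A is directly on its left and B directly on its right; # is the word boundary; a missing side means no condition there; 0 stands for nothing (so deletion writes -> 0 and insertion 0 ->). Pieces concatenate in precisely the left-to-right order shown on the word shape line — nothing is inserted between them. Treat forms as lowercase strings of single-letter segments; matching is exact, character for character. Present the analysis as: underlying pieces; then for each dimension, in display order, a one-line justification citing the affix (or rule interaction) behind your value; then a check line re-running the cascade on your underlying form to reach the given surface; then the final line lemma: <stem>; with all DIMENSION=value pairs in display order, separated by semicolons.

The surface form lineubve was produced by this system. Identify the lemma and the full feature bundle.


underlying: li-neup-ve
RANK=em - signalled by the affix -ve
MOD=ta - signalled by the affix li-
check: lineupve -> lineubve
lemma: neup; RANK=em; MOD=ta


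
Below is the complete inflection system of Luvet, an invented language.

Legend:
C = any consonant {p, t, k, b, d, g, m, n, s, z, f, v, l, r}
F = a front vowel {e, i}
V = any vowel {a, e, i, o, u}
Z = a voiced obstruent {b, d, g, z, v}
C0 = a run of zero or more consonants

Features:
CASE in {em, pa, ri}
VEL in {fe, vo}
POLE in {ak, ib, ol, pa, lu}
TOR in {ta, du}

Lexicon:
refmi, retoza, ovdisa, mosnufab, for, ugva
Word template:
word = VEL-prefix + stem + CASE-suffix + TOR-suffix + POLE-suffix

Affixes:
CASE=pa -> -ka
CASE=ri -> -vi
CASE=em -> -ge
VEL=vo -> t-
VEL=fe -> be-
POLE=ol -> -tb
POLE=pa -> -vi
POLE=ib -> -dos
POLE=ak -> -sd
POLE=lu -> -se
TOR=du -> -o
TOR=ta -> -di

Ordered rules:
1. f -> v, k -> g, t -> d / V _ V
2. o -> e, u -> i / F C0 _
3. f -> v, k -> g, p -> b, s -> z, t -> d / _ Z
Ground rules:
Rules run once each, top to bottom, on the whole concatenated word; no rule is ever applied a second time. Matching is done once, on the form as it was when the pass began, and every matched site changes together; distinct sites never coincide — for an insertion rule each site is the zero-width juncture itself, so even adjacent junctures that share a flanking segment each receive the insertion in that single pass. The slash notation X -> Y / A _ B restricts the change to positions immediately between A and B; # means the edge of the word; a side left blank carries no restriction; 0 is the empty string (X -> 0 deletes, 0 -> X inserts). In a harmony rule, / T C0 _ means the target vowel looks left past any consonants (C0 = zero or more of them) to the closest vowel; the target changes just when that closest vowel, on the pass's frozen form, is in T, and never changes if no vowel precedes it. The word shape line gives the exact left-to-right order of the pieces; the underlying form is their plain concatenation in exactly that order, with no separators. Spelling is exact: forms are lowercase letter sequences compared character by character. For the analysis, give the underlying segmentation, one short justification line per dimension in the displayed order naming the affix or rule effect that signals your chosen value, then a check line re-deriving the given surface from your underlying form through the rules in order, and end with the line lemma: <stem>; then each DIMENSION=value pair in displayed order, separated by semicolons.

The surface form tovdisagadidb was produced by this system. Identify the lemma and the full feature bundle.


underlying: t-ovdisa-ka-di-tb
CASE=pa - signalled by the affix -ka
VEL=vo - signalled by the affix t-
POLE=ol - signalled by the affix -tb
TOR=ta - signalled by the affix -di
check: tovdisakaditb -> tovdisagaditb -> tovdisagaditb -> tovdisagadidb
lemma: ovdisa; CASE=pa; VEL=vo; POLE=ol; TOR=ta


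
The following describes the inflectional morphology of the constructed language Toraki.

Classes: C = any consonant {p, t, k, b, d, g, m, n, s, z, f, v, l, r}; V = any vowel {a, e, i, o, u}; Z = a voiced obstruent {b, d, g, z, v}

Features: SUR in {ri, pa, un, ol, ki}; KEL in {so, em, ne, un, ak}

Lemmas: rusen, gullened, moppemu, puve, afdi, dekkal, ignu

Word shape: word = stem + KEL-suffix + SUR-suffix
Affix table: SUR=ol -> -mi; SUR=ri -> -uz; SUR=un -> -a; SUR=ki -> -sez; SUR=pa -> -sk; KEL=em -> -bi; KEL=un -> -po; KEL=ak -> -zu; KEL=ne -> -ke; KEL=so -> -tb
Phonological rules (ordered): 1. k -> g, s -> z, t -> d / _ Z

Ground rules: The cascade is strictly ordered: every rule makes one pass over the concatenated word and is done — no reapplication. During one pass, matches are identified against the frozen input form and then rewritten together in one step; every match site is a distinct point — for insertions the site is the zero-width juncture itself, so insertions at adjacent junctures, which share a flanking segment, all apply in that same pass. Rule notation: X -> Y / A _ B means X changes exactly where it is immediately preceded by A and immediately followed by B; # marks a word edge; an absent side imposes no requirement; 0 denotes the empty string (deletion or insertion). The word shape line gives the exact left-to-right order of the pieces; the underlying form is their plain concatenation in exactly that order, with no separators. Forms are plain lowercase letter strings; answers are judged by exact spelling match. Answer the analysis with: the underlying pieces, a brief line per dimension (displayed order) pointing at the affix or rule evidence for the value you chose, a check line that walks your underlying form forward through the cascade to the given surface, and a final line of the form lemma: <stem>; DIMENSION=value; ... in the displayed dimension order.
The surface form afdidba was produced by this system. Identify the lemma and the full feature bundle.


underlying: afdi-tb-a
SUR=un - signalled by the affix -a
KEL=so - signalled by the affix -tb
check: afditba -> afdidba
lemma: afdi; SUR=un; KEL=so


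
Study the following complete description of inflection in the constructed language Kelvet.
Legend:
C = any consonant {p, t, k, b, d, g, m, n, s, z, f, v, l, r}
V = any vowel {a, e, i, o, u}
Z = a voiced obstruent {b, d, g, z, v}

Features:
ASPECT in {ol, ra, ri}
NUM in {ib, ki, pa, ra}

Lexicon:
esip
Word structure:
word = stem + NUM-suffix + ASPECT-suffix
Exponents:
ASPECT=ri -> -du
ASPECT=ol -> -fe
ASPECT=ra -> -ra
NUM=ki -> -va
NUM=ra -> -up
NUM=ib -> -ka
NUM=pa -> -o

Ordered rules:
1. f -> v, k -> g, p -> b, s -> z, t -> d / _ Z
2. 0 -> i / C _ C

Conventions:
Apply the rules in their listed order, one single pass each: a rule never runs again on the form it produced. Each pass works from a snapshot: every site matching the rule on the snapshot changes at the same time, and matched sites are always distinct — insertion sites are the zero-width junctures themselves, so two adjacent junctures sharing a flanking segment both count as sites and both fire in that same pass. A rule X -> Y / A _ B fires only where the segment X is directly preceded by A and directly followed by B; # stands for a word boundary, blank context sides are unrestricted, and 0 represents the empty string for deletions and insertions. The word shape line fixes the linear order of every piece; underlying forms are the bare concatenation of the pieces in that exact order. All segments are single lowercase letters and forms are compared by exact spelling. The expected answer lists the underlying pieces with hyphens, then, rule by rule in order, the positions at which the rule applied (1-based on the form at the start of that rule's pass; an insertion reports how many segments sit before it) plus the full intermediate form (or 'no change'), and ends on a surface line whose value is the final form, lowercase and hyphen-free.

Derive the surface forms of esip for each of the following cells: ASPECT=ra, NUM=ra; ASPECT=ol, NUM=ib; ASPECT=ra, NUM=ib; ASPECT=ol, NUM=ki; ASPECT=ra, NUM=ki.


cell ASPECT=ra, NUM=ra:
underlying: esip-up-ra
1. f -> v, k -> g, p -> b, s -> z, t -> d / _ Z: no change
2. 0 -> i / C _ C: inserts after position(s) 6: esipupira
surface: esipupira

cell ASPECT=ol, NUM=ib:
underlying: esip-ka-fe
1. f -> v, k -> g, p -> b, s -> z, t -> d / _ Z: no change
2. 0 -> i / C _ C: inserts after position(s) 4: esipikafe
surface: esipikafe

cell ASPECT=ra, NUM=ib:
underlying: esip-ka-ra
1. f -> v, k -> g, p -> b, s -> z, t -> d / _ Z: no change
2. 0 -> i / C _ C: inserts after position(s) 4: esipikara
surface: esipikara

cell ASPECT=ol, NUM=ki:
underlying: esip-va-fe
1. f -> v, k -> g, p -> b, s -> z, t -> d / _ Z: fires at position(s) 4: esibvafe
2. 0 -> i / C _ C: inserts after position(s) 4: esibivafe
surface: esibivafe

cell ASPECT=ra, NUM=ki:
underlying: esip-va-ra
1. f -> v, k -> g, p -> b, s -> z, t -> d / _ Z: fires at position(s) 4: esibvara
2. 0 -> i / C _ C: inserts after position(s) 4: esibivara
surface: esibivara


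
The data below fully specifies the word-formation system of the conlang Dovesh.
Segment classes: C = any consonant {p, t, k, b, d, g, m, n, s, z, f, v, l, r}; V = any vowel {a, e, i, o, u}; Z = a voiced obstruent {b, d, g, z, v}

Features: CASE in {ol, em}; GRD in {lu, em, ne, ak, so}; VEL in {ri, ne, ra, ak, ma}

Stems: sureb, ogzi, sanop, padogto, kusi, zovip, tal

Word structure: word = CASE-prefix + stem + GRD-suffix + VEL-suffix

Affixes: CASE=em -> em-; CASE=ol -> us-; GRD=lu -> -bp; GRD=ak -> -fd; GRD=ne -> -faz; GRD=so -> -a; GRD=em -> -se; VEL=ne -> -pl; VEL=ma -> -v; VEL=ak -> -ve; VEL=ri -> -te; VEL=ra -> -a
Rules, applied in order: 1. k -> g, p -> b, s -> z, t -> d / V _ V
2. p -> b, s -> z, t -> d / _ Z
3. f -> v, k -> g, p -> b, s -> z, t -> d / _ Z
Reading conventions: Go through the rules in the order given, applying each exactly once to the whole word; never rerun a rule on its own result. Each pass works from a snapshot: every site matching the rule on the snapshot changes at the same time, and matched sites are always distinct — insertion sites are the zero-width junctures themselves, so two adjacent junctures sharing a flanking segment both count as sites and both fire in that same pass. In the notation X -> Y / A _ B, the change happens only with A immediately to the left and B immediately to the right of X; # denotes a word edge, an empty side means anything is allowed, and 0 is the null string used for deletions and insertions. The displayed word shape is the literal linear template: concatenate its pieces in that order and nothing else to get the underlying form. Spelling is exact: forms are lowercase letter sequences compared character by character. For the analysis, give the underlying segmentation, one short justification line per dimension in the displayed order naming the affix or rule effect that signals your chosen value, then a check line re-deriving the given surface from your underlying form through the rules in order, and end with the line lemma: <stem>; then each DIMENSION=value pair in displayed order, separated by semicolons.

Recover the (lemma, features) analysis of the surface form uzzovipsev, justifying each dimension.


underlying: us-zovip-se-v
CASE=ol - signalled by the affix us-
GRD=em - signalled by the affix -se
VEL=ma - signalled by the affix -v
check: uszovipsev -> uszovipsev -> uzzovipsev -> uzzovipsev
lemma: zovip; CASE=ol; GRD=em; VEL=ma


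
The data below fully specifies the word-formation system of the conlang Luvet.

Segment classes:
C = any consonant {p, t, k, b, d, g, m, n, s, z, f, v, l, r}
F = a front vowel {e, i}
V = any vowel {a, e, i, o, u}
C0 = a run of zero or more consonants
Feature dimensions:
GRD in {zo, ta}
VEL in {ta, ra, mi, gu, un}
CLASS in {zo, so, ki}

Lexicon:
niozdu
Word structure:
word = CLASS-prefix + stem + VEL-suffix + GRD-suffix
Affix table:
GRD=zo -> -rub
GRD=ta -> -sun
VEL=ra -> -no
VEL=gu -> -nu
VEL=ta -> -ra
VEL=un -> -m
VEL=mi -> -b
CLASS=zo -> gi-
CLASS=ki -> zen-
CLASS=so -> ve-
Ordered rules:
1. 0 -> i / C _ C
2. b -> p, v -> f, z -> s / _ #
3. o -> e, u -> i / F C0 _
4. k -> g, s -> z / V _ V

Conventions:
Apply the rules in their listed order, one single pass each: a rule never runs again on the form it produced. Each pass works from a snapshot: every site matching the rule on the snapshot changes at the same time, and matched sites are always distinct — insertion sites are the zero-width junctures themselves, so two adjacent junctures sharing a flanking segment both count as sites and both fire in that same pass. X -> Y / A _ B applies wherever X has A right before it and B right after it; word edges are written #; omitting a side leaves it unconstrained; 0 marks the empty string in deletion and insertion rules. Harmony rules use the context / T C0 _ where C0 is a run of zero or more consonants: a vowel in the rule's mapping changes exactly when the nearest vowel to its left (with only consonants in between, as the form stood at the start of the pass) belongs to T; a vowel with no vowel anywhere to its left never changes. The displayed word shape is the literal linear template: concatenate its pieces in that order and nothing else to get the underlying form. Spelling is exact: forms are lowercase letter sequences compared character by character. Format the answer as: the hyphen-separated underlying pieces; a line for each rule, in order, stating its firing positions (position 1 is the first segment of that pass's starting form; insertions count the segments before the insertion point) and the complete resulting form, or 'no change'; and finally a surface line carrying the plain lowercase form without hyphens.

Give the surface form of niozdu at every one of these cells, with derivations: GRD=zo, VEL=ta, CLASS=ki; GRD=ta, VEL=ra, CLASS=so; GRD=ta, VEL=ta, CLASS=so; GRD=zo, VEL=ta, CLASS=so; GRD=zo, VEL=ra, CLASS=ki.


cell GRD=zo, VEL=ta, CLASS=ki:
underlying: zen-niozdu-ra-rub
1. 0 -> i / C _ C: inserts after position(s) 3, 7: zeniniozidurarub
2. b -> p, v -> f, z -> s / _ #: fires at position(s) 16: zeniniozidurarup
3. o -> e, u -> i / F C0 _: fires at position(s) 7, 11: zeniniezidirarup
4. k -> g, s -> z / V _ V: no change
surface: zeniniezidirarup

cell GRD=ta, VEL=ra, CLASS=so:
underlying: ve-niozdu-no-sun
1. 0 -> i / C _ C: inserts after position(s) 6: veniozidunosun
2. b -> p, v -> f, z -> s / _ #: no change
3. o -> e, u -> i / F C0 _: fires at position(s) 5, 9: veniezidinosun
4. k -> g, s -> z / V _ V: fires at position(s) 12: veniezidinozun
surface: veniezidinozun

cell GRD=ta, VEL=ta, CLASS=so:
underlying: ve-niozdu-ra-sun
1. 0 -> i / C _ C: inserts after position(s) 6: veniozidurasun
2. b -> p, v -> f, z -> s / _ #: no change
3. o -> e, u -> i / F C0 _: fires at position(s) 5, 9: veniezidirasun
4. k -> g, s -> z / V _ V: fires at position(s) 12: veniezidirazun
surface: veniezidirazun

cell GRD=zo, VEL=ta, CLASS=so:
underlying: ve-niozdu-ra-rub
1. 0 -> i / C _ C: inserts after position(s) 6: veniozidurarub
2. b -> p, v -> f, z -> s / _ #: fires at position(s) 14: veniozidurarup
3. o -> e, u -> i / F C0 _: fires at position(s) 5, 9: veniezidirarup
4. k -> g, s -> z / V _ V: no change
surface: veniezidirarup

cell GRD=zo, VEL=ra, CLASS=ki:
underlying: zen-niozdu-no-rub
1. 0 -> i / C _ C: inserts after position(s) 3, 7: zeniniozidunorub
2. b -> p, v -> f, z -> s / _ #: fires at position(s) 16: zeniniozidunorup
3. o -> e, u -> i / F C0 _: fires at position(s) 7, 11: zeniniezidinorup
4. k -> g, s -> z / V _ V: no change
surface: zeniniezidinorup


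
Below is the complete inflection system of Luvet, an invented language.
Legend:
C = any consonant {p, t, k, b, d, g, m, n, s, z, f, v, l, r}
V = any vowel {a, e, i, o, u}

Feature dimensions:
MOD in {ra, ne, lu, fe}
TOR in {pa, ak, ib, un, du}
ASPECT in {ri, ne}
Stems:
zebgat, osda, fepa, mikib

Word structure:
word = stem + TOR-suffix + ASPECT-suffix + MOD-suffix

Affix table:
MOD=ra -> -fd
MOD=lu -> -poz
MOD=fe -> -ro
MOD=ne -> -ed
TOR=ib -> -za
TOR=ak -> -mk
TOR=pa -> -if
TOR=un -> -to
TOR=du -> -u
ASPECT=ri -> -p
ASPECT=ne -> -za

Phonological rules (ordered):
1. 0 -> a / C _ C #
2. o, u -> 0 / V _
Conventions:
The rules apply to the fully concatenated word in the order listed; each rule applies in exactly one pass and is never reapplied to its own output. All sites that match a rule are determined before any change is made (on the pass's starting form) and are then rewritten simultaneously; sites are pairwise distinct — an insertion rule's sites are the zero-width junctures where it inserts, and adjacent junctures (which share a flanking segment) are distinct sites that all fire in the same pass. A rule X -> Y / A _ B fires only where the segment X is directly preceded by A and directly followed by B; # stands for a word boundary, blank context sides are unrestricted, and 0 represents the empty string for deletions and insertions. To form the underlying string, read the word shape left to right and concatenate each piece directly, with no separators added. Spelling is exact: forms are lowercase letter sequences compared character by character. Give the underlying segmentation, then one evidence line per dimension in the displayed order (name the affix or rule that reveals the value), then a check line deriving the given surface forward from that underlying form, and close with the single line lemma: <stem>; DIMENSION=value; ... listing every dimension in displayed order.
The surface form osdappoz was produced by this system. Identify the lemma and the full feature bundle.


underlying: osda-u-p-poz
MOD=lu - signalled by the affix -poz
TOR=du - signalled by the affix -u
ASPECT=ri - signalled by the affix -p
check: osdauppoz -> osdauppoz -> osdappoz
lemma: osda; MOD=lu; TOR=du; ASPECT=ri


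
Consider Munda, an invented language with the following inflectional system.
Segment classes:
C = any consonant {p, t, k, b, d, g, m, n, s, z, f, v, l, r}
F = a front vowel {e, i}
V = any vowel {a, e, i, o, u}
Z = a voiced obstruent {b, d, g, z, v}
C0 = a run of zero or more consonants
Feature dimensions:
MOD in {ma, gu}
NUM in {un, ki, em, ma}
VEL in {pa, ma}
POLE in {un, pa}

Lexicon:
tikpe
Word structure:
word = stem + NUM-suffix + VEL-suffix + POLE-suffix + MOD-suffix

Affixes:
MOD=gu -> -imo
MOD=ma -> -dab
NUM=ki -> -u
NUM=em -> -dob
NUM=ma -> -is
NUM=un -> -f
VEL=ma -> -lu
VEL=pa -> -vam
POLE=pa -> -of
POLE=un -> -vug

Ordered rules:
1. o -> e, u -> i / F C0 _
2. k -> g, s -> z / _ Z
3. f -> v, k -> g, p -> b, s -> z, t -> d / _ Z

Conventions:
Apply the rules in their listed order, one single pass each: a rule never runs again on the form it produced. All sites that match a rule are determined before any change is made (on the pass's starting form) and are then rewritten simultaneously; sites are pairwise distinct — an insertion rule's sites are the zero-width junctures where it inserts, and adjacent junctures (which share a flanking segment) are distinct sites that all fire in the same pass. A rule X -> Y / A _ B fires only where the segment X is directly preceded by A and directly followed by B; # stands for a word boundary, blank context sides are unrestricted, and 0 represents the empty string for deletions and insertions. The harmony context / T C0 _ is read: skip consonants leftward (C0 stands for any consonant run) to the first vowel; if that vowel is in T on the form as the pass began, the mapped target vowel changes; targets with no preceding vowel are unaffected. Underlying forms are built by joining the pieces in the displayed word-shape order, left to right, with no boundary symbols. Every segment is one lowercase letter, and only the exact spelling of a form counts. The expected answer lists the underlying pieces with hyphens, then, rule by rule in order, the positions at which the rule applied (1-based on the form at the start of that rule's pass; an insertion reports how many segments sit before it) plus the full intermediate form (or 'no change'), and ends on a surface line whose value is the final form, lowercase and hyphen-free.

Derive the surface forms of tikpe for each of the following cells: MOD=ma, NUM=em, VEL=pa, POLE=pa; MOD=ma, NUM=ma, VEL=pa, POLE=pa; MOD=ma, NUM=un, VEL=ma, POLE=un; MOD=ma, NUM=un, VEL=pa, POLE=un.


cell MOD=ma, NUM=em, VEL=pa, POLE=pa:
underlying: tikpe-dob-vam-of-dab
1. o -> e, u -> i / F C0 _: fires at position(s) 7: tikpedebvamofdab
2. k -> g, s -> z / _ Z: no change
3. f -> v, k -> g, p -> b, s -> z, t -> d / _ Z: fires at position(s) 13: tikpedebvamovdab
surface: tikpedebvamovdab

cell MOD=ma, NUM=ma, VEL=pa, POLE=pa:
underlying: tikpe-is-vam-of-dab
1. o -> e, u -> i / F C0 _: no change
2. k -> g, s -> z / _ Z: fires at position(s) 7: tikpeizvamofdab
3. f -> v, k -> g, p -> b, s -> z, t -> d / _ Z: fires at position(s) 12: tikpeizvamovdab
surface: tikpeizvamovdab

cell MOD=ma, NUM=un, VEL=ma, POLE=un:
underlying: tikpe-f-lu-vug-dab
1. o -> e, u -> i / F C0 _: fires at position(s) 8: tikpeflivugdab
2. k -> g, s -> z / _ Z: no change
3. f -> v, k -> g, p -> b, s -> z, t -> d / _ Z: no change
surface: tikpeflivugdab

cell MOD=ma, NUM=un, VEL=pa, POLE=un:
underlying: tikpe-f-vam-vug-dab
1. o -> e, u -> i / F C0 _: no change
2. k -> g, s -> z / _ Z: no change
3. f -> v, k -> g, p -> b, s -> z, t -> d / _ Z: fires at position(s) 6: tikpevvamvugdab
surface: tikpevvamvugdab


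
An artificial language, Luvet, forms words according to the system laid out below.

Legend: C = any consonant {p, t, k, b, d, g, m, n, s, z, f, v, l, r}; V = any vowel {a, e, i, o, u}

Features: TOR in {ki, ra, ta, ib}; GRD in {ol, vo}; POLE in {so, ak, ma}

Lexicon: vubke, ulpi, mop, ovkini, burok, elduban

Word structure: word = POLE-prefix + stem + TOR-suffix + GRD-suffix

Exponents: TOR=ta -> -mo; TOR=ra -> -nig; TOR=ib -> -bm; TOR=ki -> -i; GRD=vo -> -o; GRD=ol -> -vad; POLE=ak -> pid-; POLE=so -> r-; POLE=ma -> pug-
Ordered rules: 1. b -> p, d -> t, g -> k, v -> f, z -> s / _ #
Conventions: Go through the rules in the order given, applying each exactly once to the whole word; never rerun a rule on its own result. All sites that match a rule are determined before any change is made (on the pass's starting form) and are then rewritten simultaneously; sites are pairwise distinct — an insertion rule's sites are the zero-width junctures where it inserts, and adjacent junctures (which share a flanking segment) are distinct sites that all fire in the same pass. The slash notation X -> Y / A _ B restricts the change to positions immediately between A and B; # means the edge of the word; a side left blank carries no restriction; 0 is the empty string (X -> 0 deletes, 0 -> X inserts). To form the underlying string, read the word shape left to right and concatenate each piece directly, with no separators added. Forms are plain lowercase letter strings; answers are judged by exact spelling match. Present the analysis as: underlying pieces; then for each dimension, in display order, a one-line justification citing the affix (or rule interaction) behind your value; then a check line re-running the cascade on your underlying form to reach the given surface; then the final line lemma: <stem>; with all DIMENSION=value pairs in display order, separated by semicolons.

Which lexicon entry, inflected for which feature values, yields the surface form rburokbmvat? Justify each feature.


underlying: r-burok-bm-vad
TOR=ib - signalled by the affix -bm
GRD=ol - signalled by the affix -vad
POLE=so - signalled by the affix r-
check: rburokbmvad -> rburokbmvat
lemma: burok; TOR=ib; GRD=ol; POLE=so


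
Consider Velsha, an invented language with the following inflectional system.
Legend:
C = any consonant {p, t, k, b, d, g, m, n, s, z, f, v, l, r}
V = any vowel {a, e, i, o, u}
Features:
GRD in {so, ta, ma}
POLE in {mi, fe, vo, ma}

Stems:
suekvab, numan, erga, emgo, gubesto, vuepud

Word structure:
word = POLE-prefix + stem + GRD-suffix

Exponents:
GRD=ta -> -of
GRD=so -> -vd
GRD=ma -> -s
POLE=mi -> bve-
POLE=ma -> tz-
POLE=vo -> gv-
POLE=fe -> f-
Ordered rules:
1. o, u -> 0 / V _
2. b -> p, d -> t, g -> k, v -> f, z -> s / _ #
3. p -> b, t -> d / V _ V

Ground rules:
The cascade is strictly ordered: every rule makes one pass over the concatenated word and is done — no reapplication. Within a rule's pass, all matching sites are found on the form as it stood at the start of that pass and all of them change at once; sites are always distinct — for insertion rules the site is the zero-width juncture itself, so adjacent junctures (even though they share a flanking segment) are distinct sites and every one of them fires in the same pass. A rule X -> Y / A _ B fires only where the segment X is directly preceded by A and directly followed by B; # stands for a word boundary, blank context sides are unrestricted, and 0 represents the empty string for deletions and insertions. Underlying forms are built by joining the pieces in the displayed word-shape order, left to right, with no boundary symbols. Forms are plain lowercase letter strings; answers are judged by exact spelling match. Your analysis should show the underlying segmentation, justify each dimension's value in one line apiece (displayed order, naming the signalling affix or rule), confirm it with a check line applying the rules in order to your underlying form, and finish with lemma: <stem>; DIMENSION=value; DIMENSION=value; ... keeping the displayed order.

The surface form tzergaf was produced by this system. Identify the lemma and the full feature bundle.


underlying: tz-erga-of
GRD=ta - signalled by the affix -of
POLE=ma - signalled by the affix tz-
check: tzergaof -> tzergaf -> tzergaf -> tzergaf
lemma: erga; GRD=ta; POLE=ma


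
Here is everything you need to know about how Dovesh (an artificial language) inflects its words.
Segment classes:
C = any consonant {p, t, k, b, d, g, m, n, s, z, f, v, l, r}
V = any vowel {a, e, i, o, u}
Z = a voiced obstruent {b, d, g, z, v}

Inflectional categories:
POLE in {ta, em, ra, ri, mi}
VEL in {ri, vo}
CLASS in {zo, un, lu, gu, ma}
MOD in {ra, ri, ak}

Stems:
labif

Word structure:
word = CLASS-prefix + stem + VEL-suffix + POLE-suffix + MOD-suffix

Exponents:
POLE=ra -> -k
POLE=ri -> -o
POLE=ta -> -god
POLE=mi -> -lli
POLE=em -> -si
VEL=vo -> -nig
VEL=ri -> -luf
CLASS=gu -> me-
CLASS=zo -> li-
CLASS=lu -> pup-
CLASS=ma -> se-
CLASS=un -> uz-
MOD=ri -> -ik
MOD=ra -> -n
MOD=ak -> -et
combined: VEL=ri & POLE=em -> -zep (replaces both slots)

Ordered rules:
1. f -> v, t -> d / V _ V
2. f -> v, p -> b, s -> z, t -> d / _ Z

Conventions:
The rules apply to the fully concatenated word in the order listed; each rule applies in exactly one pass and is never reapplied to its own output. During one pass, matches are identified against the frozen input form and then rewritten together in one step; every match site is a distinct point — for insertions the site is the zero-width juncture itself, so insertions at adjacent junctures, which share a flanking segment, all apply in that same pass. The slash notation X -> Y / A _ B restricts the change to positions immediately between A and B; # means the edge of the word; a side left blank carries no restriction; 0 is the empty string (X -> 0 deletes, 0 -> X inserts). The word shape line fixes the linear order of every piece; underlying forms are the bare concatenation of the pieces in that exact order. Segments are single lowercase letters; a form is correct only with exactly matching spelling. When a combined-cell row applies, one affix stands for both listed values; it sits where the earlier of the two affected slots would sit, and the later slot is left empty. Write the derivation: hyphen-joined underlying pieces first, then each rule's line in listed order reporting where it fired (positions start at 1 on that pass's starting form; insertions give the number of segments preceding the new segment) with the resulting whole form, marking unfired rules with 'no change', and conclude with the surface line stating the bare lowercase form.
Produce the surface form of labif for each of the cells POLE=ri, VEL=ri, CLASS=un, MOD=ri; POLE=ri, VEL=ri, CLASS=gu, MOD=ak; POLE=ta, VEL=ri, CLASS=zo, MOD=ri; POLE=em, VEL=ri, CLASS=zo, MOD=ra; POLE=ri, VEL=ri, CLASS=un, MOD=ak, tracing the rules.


cell POLE=ri, VEL=ri, CLASS=un, MOD=ri:
underlying: uz-labif-luf-o-ik
1. f -> v, t -> d / V _ V: fires at position(s) 10: uzlabifluvoik
2. f -> v, p -> b, s -> z, t -> d / _ Z: no change
surface: uzlabifluvoik

cell POLE=ri, VEL=ri, CLASS=gu, MOD=ak:
underlying: me-labif-luf-o-et
1. f -> v, t -> d / V _ V: fires at position(s) 10: melabifluvoet
2. f -> v, p -> b, s -> z, t -> d / _ Z: no change
surface: melabifluvoet

cell POLE=ta, VEL=ri, CLASS=zo, MOD=ri:
underlying: li-labif-luf-god-ik
1. f -> v, t -> d / V _ V: no change
2. f -> v, p -> b, s -> z, t -> d / _ Z: fires at position(s) 10: lilabifluvgodik
surface: lilabifluvgodik

cell POLE=em, VEL=ri, CLASS=zo, MOD=ra:
underlying: li-labif-zep-n
1. f -> v, t -> d / V _ V: no change
2. f -> v, p -> b, s -> z, t -> d / _ Z: fires at position(s) 7: lilabivzepn
surface: lilabivzepn

cell POLE=ri, VEL=ri, CLASS=un, MOD=ak:
underlying: uz-labif-luf-o-et
1. f -> v, t -> d / V _ V: fires at position(s) 10: uzlabifluvoet
2. f -> v, p -> b, s -> z, t -> d / _ Z: no change
surface: uzlabifluvoet
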